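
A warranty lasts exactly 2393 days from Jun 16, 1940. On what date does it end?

+365 (one year) → Jun 16, 1941 (2028 left).
+365 (one year) → Jun 16, 1942 (1663 left).
+365 (one year) → Jun 16, 1943 (1298 left).
+366 (one year; includes Feb 29, 1944) → Jun 16, 1944 (932 left).
+365 (one year) → Jun 16, 1945 (567 left).
+365 (one year) → Jun 16, 1946 (202 left).
Jun has 30 days: +15 → Jul 1, 1946 (187 left).
Jul has 31 days: +31 → Aug 1, 1946 (156 left).
Aug has 31 days: +31 → Sep 1, 1946 (125 left).
Sep has 30 days: +30 → Oct 1, 1946 (95 left).
Oct has 31 days: +31 → Nov 1, 1946 (64 left).
Nov has 30 days: +30 → Dec 1, 1946 (34 left).
Dec has 31 days: +31 → Jan 1, 1947 (3 left).
+3 → Jan 4, 1947.

January 4, 1947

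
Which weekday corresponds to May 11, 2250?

Doomsday rule: the anchor day for the 2200s is Friday. For year 50: 50÷12 = 4 r 2, and 2÷4 = 0, so 4+2+0 = 6.
Friday + 6 ≡ Thursday — that's 2250's doomsday.
In May the doomsday date is May 9.
May 11 is 2 days after May 9; 2 mod 7 = 2, so Thursday + 2 = Saturday.

Saturday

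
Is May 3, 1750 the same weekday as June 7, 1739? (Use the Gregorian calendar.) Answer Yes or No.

From Jun 7, 1739 to May 3, 1750 is 3983 days.
3983 mod 7 = 0, so they are the same weekday.
(Jun 7, 1739 is a Sunday; May 3, 1750 is a Sunday.)

Yes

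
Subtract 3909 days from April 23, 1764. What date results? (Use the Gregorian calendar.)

−366 (one year; includes Feb 29, 1764) → Apr 23, 1763 (3543 left).
−365 (one year) → Apr 23, 1762 (3178 left).
−365 (one year) → Apr 23, 1761 (2813 left).
−365 (one year) → Apr 23, 1760 (2448 left).
−366 (one year; includes Feb 29, 1760) → Apr 23, 1759 (2082 left).
−365 (one year) → Apr 23, 1758 (1717 left).
−365 (one year) → Apr 23, 1757 (1352 left).
−365 (one year) → Apr 23, 1756 (987 left).
−366 (one year; includes Feb 29, 1756) → Apr 23, 1755 (621 left).
−365 (one year) → Apr 23, 1754 (256 left).
−23 → Mar 31, 1754 (end of Mar, 31 days; 233 left).
−31 → Feb 28, 1754 (end of Feb, 28 days; 202 left).
−28 → Jan 31, 1754 (end of Jan, 31 days; 174 left).
−31 → Dec 31, 1753 (end of Dec, 31 days; 143 left).
−31 → Nov 30, 1753 (end of Nov, 30 days; 112 left).
−30 → Oct 31, 1753 (end of Oct, 31 days; 82 left).
−31 → Sep 30, 1753 (end of Sep, 30 days; 51 left).
−30 → Aug 31, 1753 (end of Aug, 31 days; 21 left).
−21 → Aug 10, 1753.

August 10, 1753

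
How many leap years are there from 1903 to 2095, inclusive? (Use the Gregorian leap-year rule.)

48

Multiples of 4 in [1903,2095]: 48.
Of those, multiples of 100: 1 (not leap unless ÷400).
Multiples of 400: 1.
Leap years = 48 − 1 + 1 = 48.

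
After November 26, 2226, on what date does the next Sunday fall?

December 3, 2226

Nov 26, 2226 is a Sunday.
From Sunday to the next Sunday is 7 days.
Nov 26, 2226 + 7 = Dec 3, 2226.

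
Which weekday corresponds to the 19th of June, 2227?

Doomsday rule: the anchor day for the 2200s is Friday. For year 27: 27÷12 = 2 r 3, and 3÷4 = 0, so 2+3+0 = 5.
Friday + 5 ≡ Wednesday — that's 2227's doomsday.
In June the doomsday date is Jun 6.
Jun 19 is 13 days after Jun 6; 13 mod 7 = 6, so Wednesday + 6 = Tuesday.

Tuesday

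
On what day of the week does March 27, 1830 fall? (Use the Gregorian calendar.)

Doomsday rule: the anchor day for the 1800s is Friday. For year 30: 30÷12 = 2 r 6, and 6÷4 = 1, so 2+6+1 = 9.
Friday + 9 ≡ Sunday — that's 1830's doomsday.
In March the doomsday date is Mar 14.
Mar 27 is 13 days after Mar 14; 13 mod 7 = 6, so Sunday + 6 = Saturday.

Saturday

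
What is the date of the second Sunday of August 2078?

August 14, 2078

August 1, 2078 is a Monday.
The first Sunday is therefore August 7 (6 days later).
The second Sunday is 7 + 1×7 = August 14.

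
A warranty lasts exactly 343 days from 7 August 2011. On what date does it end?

Aug has 31 days: +25 → Sep 1, 2011 (318 left).
Sep has 30 days: +30 → Oct 1, 2011 (288 left).
Oct has 31 days: +31 → Nov 1, 2011 (257 left).
Nov has 30 days: +30 → Dec 1, 2011 (227 left).
Dec has 31 days: +31 → Jan 1, 2012 (196 left).
Jan has 31 days: +31 → Feb 1, 2012 (165 left).
Feb has 29 days: +29 → Mar 1, 2012 (136 left).
Mar has 31 days: +31 → Apr 1, 2012 (105 left).
Apr has 30 days: +30 → May 1, 2012 (75 left).
May has 31 days: +31 → Jun 1, 2012 (44 left).
Jun has 30 days: +30 → Jul 1, 2012 (14 left).
+14 → Jul 15, 2012.

July 15, 2012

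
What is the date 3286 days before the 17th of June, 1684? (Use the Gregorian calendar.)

−366 (one year; includes Feb 29, 1684) → Jun 17, 1683 (2920 left).
−365 (one year) → Jun 17, 1682 (2555 left).
−365 (one year) → Jun 17, 1681 (2190 left).
−365 (one year) → Jun 17, 1680 (1825 left).
−366 (one year; includes Feb 29, 1680) → Jun 17, 1679 (1459 left).
−365 (one year) → Jun 17, 1678 (1094 left).
−365 (one year) → Jun 17, 1677 (729 left).
−365 (one year) → Jun 17, 1676 (364 left).
−17 → May 31, 1676 (end of May, 31 days; 347 left).
−31 → Apr 30, 1676 (end of Apr, 30 days; 316 left).
−30 → Mar 31, 1676 (end of Mar, 31 days; 286 left).
−31 → Feb 29, 1676 (end of Feb, 29 days; 255 left).
−29 → Jan 31, 1676 (end of Jan, 31 days; 226 left).
−31 → Dec 31, 1675 (end of Dec, 31 days; 195 left).
−31 → Nov 30, 1675 (end of Nov, 30 days; 164 left).
−30 → Oct 31, 1675 (end of Oct, 31 days; 134 left).
−31 → Sep 30, 1675 (end of Sep, 30 days; 103 left).
−30 → Aug 31, 1675 (end of Aug, 31 days; 73 left).
−31 → Jul 31, 1675 (end of Jul, 31 days; 42 left).
−31 → Jun 30, 1675 (end of Jun, 30 days; 11 left).
−11 → Jun 19, 1675.

June 19, 1675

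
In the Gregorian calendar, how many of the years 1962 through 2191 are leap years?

56

Multiples of 4 in [1962,2191]: 57.
Of those, multiples of 100: 2 (not leap unless ÷400).
Multiples of 400: 1.
Leap years = 57 − 2 + 1 = 56.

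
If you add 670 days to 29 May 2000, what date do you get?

March 30, 2002

+365 (one year) → May 29, 2001 (305 left).
May has 31 days: +3 → Jun 1, 2001 (302 left).
Jun has 30 days: +30 → Jul 1, 2001 (272 left).
Jul has 31 days: +31 → Aug 1, 2001 (241 left).
Aug has 31 days: +31 → Sep 1, 2001 (210 left).
Sep has 30 days: +30 → Oct 1, 2001 (180 left).
Oct has 31 days: +31 → Nov 1, 2001 (149 left).
Nov has 30 days: +30 → Dec 1, 2001 (119 left).
Dec has 31 days: +31 → Jan 1, 2002 (88 left).
Jan has 31 days: +31 → Feb 1, 2002 (57 left).
Feb has 28 days: +28 → Mar 1, 2002 (29 left).
+29 → Mar 30, 2002.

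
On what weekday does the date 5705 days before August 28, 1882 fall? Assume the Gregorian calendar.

First find the weekday of Aug 28, 1882. Doomsday rule: the anchor day for the 1800s is Friday. For year 82: 82÷12 = 6 r 10, and 10÷4 = 2, so 6+10+2 = 18.
Friday + 18 ≡ Tuesday — that's 1882's doomsday.
In August the doomsday date is Aug 8.
Aug 28 is 20 days after Aug 8; 20 mod 7 = 6, so Tuesday + 6 = Monday.
5705 mod 7 = 0, so 5705 days before a Monday is Monday − 0 = Monday.

Monday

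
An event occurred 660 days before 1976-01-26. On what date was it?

April 6, 1974

−365 (one year) → Jan 26, 1975 (295 left).
−26 → Dec 31, 1974 (end of Dec, 31 days; 269 left).
−31 → Nov 30, 1974 (end of Nov, 30 days; 238 left).
−30 → Oct 31, 1974 (end of Oct, 31 days; 208 left).
−31 → Sep 30, 1974 (end of Sep, 30 days; 177 left).
−30 → Aug 31, 1974 (end of Aug, 31 days; 147 left).
−31 → Jul 31, 1974 (end of Jul, 31 days; 116 left).
−31 → Jun 30, 1974 (end of Jun, 30 days; 85 left).
−30 → May 31, 1974 (end of May, 31 days; 55 left).
−31 → Apr 30, 1974 (end of Apr, 30 days; 24 left).
−24 → Apr 6, 1974.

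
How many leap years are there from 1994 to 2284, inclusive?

Multiples of 4 in [1994,2284]: 73.
Of those, multiples of 100: 3 (not leap unless ÷400).
Multiples of 400: 1.
Leap years = 73 − 3 + 1 = 71.

71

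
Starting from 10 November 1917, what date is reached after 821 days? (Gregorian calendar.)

+365 (one year) → Nov 10, 1918 (456 left).
+365 (one year) → Nov 10, 1919 (91 left).
Nov has 30 days: +21 → Dec 1, 1919 (70 left).
Dec has 31 days: +31 → Jan 1, 1920 (39 left).
Jan has 31 days: +31 → Feb 1, 1920 (8 left).
+8 → Feb 9, 1920.

February 9, 1920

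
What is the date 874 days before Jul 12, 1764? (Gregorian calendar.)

−366 (one year; includes Feb 29, 1764) → Jul 12, 1763 (508 left).
−365 (one year) → Jul 12, 1762 (143 left).
−12 → Jun 30, 1762 (end of Jun, 30 days; 131 left).
−30 → May 31, 1762 (end of May, 31 days; 101 left).
−31 → Apr 30, 1762 (end of Apr, 30 days; 70 left).
−30 → Mar 31, 1762 (end of Mar, 31 days; 40 left).
−31 → Feb 28, 1762 (end of Feb, 28 days; 9 left).
−9 → Feb 19, 1762.

February 19, 1762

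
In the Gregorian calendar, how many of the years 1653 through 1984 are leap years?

Multiples of 4 in [1653,1984]: 83.
Of those, multiples of 100: 3 (not leap unless ÷400).
Multiples of 400: 0.
Leap years = 83 − 3 + 0 = 80.

80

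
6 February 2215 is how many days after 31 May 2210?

May 31, 2210 → May 31, 2211: 365 days.
May 31, 2211 → May 31, 2212: 366 days (Feb 29, 2212 is in that span).
May 31, 2212 → May 31, 2213: 365 days.
May 31, 2213 → May 31, 2214: 365 days.
May 31, 2214 → Jun 30, 2214: 30 days (May has 31).
Jun 30, 2214 → Jul 30, 2214: 30 days (June has 30).
Jul 30, 2214 → Aug 30, 2214: 31 days (July has 31).
Aug 30, 2214 → Sep 30, 2214: 31 days (August has 31).
Sep 30, 2214 → Oct 30, 2214: 30 days (September has 30).
Oct 30, 2214 → Nov 30, 2214: 31 days (October has 31).
Nov 30, 2214 → Dec 30, 2214: 30 days (November has 30).
Dec 30, 2214 → Jan 30, 2215: 31 days (December has 31).
Jan 30, 2215 → Feb 6, 2215: 7 days.
Total: 1712 days.

1712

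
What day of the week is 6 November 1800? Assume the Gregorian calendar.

Doomsday rule: the anchor day for the 1800s is Friday. For year 00: 0÷12 = 0 r 0, and 0÷4 = 0, so 0+0+0 = 0.
Friday + 0 ≡ Friday — that's 1800's doomsday.
In November the doomsday date is Nov 7.
Nov 6 is 1 day before Nov 7; 1 mod 7 = 1, so Friday − 1 = Thursday.

Thursday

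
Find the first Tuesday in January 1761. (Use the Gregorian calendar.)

January 6, 1761

January 1, 1761 is a Thursday.
The first Tuesday is therefore January 6 (5 days later).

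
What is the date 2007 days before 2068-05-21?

−366 (one year; includes Feb 29, 2068) → May 21, 2067 (1641 left).
−365 (one year) → May 21, 2066 (1276 left).
−365 (one year) → May 21, 2065 (911 left).
−365 (one year) → May 21, 2064 (546 left).
−366 (one year; includes Feb 29, 2064) → May 21, 2063 (180 left).
−21 → Apr 30, 2063 (end of Apr, 30 days; 159 left).
−30 → Mar 31, 2063 (end of Mar, 31 days; 129 left).
−31 → Feb 28, 2063 (end of Feb, 28 days; 98 left).
−28 → Jan 31, 2063 (end of Jan, 31 days; 70 left).
−31 → Dec 31, 2062 (end of Dec, 31 days; 39 left).
−31 → Nov 30, 2062 (end of Nov, 30 days; 8 left).
−8 → Nov 22, 2062.

November 22, 2062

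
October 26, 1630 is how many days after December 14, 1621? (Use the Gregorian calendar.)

3238

Dec 14, 1621 → Dec 14, 1622: 365 days.
Dec 14, 1622 → Dec 14, 1623: 365 days.
Dec 14, 1623 → Dec 14, 1624: 366 days (Feb 29, 1624 is in that span).
Dec 14, 1624 → Dec 14, 1625: 365 days.
Dec 14, 1625 → Dec 14, 1626: 365 days.
Dec 14, 1626 → Dec 14, 1627: 365 days.
Dec 14, 1627 → Dec 14, 1628: 366 days (Feb 29, 1628 is in that span).
Dec 14, 1628 → Dec 14, 1629: 365 days.
Dec 14, 1629 → Jan 14, 1630: 31 days (December has 31).
Jan 14, 1630 → Feb 14, 1630: 31 days (January has 31).
Feb 14, 1630 → Mar 14, 1630: 28 days (February has 28).
Mar 14, 1630 → Apr 14, 1630: 31 days (March has 31).
Apr 14, 1630 → May 14, 1630: 30 days (April has 30).
May 14, 1630 → Jun 14, 1630: 31 days (May has 31).
Jun 14, 1630 → Jul 14, 1630: 30 days (June has 30).
Jul 14, 1630 → Aug 14, 1630: 31 days (July has 31).
Aug 14, 1630 → Sep 14, 1630: 31 days (August has 31).
Sep 14, 1630 → Oct 14, 1630: 30 days (September has 30).
Oct 14, 1630 → Oct 26, 1630: 12 days.
Total: 3238 days.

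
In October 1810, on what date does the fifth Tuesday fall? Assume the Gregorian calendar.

October 1, 1810 is a Monday.
The first Tuesday is therefore October 2 (1 days later).
The fifth Tuesday is 2 + 4×7 = October 30.

October 30, 1810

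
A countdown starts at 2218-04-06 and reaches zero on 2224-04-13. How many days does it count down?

2199

Apr 6, 2218 → Apr 6, 2219: 365 days.
Apr 6, 2219 → Apr 6, 2220: 366 days (Feb 29, 2220 is in that span).
Apr 6, 2220 → Apr 6, 2221: 365 days.
Apr 6, 2221 → Apr 6, 2222: 365 days.
Apr 6, 2222 → Apr 6, 2223: 365 days.
Apr 6, 2223 → May 6, 2223: 30 days (April has 30).
May 6, 2223 → Jun 6, 2223: 31 days (May has 31).
Jun 6, 2223 → Jul 6, 2223: 30 days (June has 30).
Jul 6, 2223 → Aug 6, 2223: 31 days (July has 31).
Aug 6, 2223 → Sep 6, 2223: 31 days (August has 31).
Sep 6, 2223 → Oct 6, 2223: 30 days (September has 30).
Oct 6, 2223 → Nov 6, 2223: 31 days (October has 31).
Nov 6, 2223 → Dec 6, 2223: 30 days (November has 30).
Dec 6, 2223 → Jan 6, 2224: 31 days (December has 31).
Jan 6, 2224 → Feb 6, 2224: 31 days (January has 31).
Feb 6, 2224 → Mar 6, 2224: 29 days (February has 29).
Mar 6, 2224 → Apr 6, 2224: 31 days (March has 31).
Apr 6, 2224 → Apr 13, 2224: 7 days.
Total: 2199 days.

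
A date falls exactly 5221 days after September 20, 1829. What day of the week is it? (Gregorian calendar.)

Saturday

First find the weekday of Sep 20, 1829. Doomsday rule: the anchor day for the 1800s is Friday. For year 29: 29÷12 = 2 r 5, and 5÷4 = 1, so 2+5+1 = 8.
Friday + 8 ≡ Saturday — that's 1829's doomsday.
In September the doomsday date is Sep 5.
Sep 20 is 15 days after Sep 5; 15 mod 7 = 1, so Saturday + 1 = Sunday.
5221 mod 7 = 6, so 5221 days after a Sunday is Sunday + 6 = Saturday.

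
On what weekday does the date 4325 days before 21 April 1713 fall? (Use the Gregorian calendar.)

Apr 21, 1713 is a Friday.
4325 mod 7 = 6, so 4325 days before a Friday is Friday − 6 = Saturday.

Saturday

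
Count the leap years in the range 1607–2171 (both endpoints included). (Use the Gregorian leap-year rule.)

Multiples of 4 in [1607,2171]: 141.
Of those, multiples of 100: 5 (not leap unless ÷400).
Multiples of 400: 1.
Leap years = 141 − 5 + 1 = 137.

137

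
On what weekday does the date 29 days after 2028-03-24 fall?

First find the weekday of Mar 24, 2028. Doomsday rule: the anchor day for the 2000s is Tuesday. For year 28: 28÷12 = 2 r 4, and 4÷4 = 1, so 2+4+1 = 7.
Tuesday + 7 ≡ Tuesday — that's 2028's doomsday.
In March the doomsday date is Mar 14.
Mar 24 is 10 days after Mar 14; 10 mod 7 = 3, so Tuesday + 3 = Friday.
29 mod 7 = 1, so 29 days after a Friday is Friday + 1 = Saturday.

Saturday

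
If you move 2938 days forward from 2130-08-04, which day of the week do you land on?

Wednesday

First find the weekday of Aug 4, 2130. Doomsday rule: the anchor day for the 2100s is Sunday. For year 30: 30÷12 = 2 r 6, and 6÷4 = 1, so 2+6+1 = 9.
Sunday + 9 ≡ Tuesday — that's 2130's doomsday.
In August the doomsday date is Aug 8.
Aug 4 is 4 days before Aug 8; 4 mod 7 = 4, so Tuesday − 4 = Friday.
2938 mod 7 = 5, so 2938 days after a Friday is Friday + 5 = Wednesday.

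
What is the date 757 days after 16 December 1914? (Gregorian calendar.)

+365 (one year) → Dec 16, 1915 (392 left).
Dec has 31 days: +16 → Jan 1, 1916 (376 left).
Jan has 31 days: +31 → Feb 1, 1916 (345 left).
Feb has 29 days: +29 → Mar 1, 1916 (316 left).
Mar has 31 days: +31 → Apr 1, 1916 (285 left).
Apr has 30 days: +30 → May 1, 1916 (255 left).
May has 31 days: +31 → Jun 1, 1916 (224 left).
Jun has 30 days: +30 → Jul 1, 1916 (194 left).
Jul has 31 days: +31 → Aug 1, 1916 (163 left).
Aug has 31 days: +31 → Sep 1, 1916 (132 left).
Sep has 30 days: +30 → Oct 1, 1916 (102 left).
Oct has 31 days: +31 → Nov 1, 1916 (71 left).
Nov has 30 days: +30 → Dec 1, 1916 (41 left).
Dec has 31 days: +31 → Jan 1, 1917 (10 left).
+10 → Jan 11, 1917.

January 11, 1917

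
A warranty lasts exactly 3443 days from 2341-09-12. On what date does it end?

+365 (one year) → Sep 12, 2342 (3078 left).
+365 (one year) → Sep 12, 2343 (2713 left).
+366 (one year; includes Feb 29, 2344) → Sep 12, 2344 (2347 left).
+365 (one year) → Sep 12, 2345 (1982 left).
+365 (one year) → Sep 12, 2346 (1617 left).
+365 (one year) → Sep 12, 2347 (1252 left).
+366 (one year; includes Feb 29, 2348) → Sep 12, 2348 (886 left).
+365 (one year) → Sep 12, 2349 (521 left).
+365 (one year) → Sep 12, 2350 (156 left).
Sep has 30 days: +19 → Oct 1, 2350 (137 left).
Oct has 31 days: +31 → Nov 1, 2350 (106 left).
Nov has 30 days: +30 → Dec 1, 2350 (76 left).
Dec has 31 days: +31 → Jan 1, 2351 (45 left).
Jan has 31 days: +31 → Feb 1, 2351 (14 left).
+14 → Feb 15, 2351.

February 15, 2351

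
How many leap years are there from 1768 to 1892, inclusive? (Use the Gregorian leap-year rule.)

Multiples of 4 in [1768,1892]: 32.
Of those, multiples of 100: 1 (not leap unless ÷400).
Multiples of 400: 0.
Leap years = 32 − 1 + 0 = 31.

31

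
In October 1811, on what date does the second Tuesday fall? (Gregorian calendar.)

October 8, 1811

October 1, 1811 is a Tuesday.
The first Tuesday is therefore October 1 (same day).
The second Tuesday is 1 + 1×7 = October 8.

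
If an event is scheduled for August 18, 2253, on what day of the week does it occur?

Doomsday rule: the anchor day for the 2200s is Friday. For year 53: 53÷12 = 4 r 5, and 5÷4 = 1, so 4+5+1 = 10.
Friday + 10 ≡ Monday — that's 2253's doomsday.
In August the doomsday date is Aug 8.
Aug 18 is 10 days after Aug 8; 10 mod 7 = 3, so Monday + 3 = Thursday.

Thursday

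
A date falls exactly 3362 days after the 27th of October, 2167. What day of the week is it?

Thursday

First find the weekday of Oct 27, 2167. Doomsday rule: the anchor day for the 2100s is Sunday. For year 67: 67÷12 = 5 r 7, and 7÷4 = 1, so 5+7+1 = 13.
Sunday + 13 ≡ Saturday — that's 2167's doomsday.
In October the doomsday date is Oct 10.
Oct 27 is 17 days after Oct 10; 17 mod 7 = 3, so Saturday + 3 = Tuesday.
3362 mod 7 = 2, so 3362 days after a Tuesday is Tuesday + 2 = Thursday.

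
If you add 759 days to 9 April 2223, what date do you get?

+366 (one year; includes Feb 29, 2224) → Apr 9, 2224 (393 left).
Apr has 30 days: +22 → May 1, 2224 (371 left).
May has 31 days: +31 → Jun 1, 2224 (340 left).
Jun has 30 days: +30 → Jul 1, 2224 (310 left).
Jul has 31 days: +31 → Aug 1, 2224 (279 left).
Aug has 31 days: +31 → Sep 1, 2224 (248 left).
Sep has 30 days: +30 → Oct 1, 2224 (218 left).
Oct has 31 days: +31 → Nov 1, 2224 (187 left).
Nov has 30 days: +30 → Dec 1, 2224 (157 left).
Dec has 31 days: +31 → Jan 1, 2225 (126 left).
Jan has 31 days: +31 → Feb 1, 2225 (95 left).
Feb has 28 days: +28 → Mar 1, 2225 (67 left).
Mar has 31 days: +31 → Apr 1, 2225 (36 left).
Apr has 30 days: +30 → May 1, 2225 (6 left).
+6 → May 7, 2225.

May 7, 2225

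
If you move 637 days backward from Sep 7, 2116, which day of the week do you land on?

Monday

Sep 7, 2116 is a Monday.
637 mod 7 = 0, so 637 days before a Monday is Monday − 0 = Monday.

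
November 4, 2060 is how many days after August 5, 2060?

91

Aug 5, 2060 → Sep 5, 2060: 31 days (August has 31).
Sep 5, 2060 → Oct 5, 2060: 30 days (September has 30).
Oct 5, 2060 → Nov 4, 2060: 30 days.
Total: 91 days.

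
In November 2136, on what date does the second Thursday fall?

November 8, 2136

November 1, 2136 is a Thursday.
The first Thursday is therefore November 1 (same day).
The second Thursday is 1 + 1×7 = November 8.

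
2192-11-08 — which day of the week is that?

Doomsday rule: the anchor day for the 2100s is Sunday. For year 92: 92÷12 = 7 r 8, and 8÷4 = 2, so 7+8+2 = 17.
Sunday + 17 ≡ Wednesday — that's 2192's doomsday.
In November the doomsday date is Nov 7.
Nov 8 is 1 day after Nov 7; 1 mod 7 = 1, so Wednesday + 1 = Thursday.

Thursday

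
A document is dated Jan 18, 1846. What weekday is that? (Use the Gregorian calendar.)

Sunday

Doomsday rule: the anchor day for the 1800s is Friday. For year 46: 46÷12 = 3 r 10, and 10÷4 = 2, so 3+10+2 = 15.
Friday + 15 ≡ Saturday — that's 1846's doomsday.
In January the doomsday date is Jan 3 (1846 is not a leap year).
Jan 18 is 15 days after Jan 3; 15 mod 7 = 1, so Saturday + 1 = Sunday.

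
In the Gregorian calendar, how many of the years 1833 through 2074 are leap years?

Multiples of 4 in [1833,2074]: 60.
Of those, multiples of 100: 2 (not leap unless ÷400).
Multiples of 400: 1.
Leap years = 60 − 2 + 1 = 59.

59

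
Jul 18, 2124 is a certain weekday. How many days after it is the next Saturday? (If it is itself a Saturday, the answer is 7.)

Jul 18, 2124 is a Tuesday.
From Tuesday to the next Saturday is 4 days.

4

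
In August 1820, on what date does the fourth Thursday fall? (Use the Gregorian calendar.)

August 24, 1820

August 1, 1820 is a Tuesday.
The first Thursday is therefore August 3 (2 days later).
The fourth Thursday is 3 + 3×7 = August 24.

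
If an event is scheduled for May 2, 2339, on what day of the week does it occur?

Doomsday rule: the anchor day for the 2300s is Wednesday. For year 39: 39÷12 = 3 r 3, and 3÷4 = 0, so 3+3+0 = 6.
Wednesday + 6 ≡ Tuesday — that's 2339's doomsday.
In May the doomsday date is May 9.
May 2 is 7 days before May 9; 7 mod 7 = 0, so Tuesday − 0 = Tuesday.

Tuesday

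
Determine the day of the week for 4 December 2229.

Friday

Doomsday rule: the anchor day for the 2200s is Friday. For year 29: 29÷12 = 2 r 5, and 5÷4 = 1, so 2+5+1 = 8.
Friday + 8 ≡ Saturday — that's 2229's doomsday.
In December the doomsday date is Dec 12.
Dec 4 is 8 days before Dec 12; 8 mod 7 = 1, so Saturday − 1 = Friday.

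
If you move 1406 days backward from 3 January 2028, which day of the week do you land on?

Tuesday

First find the weekday of Jan 3, 2028. Doomsday rule: the anchor day for the 2000s is Tuesday. For year 28: 28÷12 = 2 r 4, and 4÷4 = 1, so 2+4+1 = 7.
Tuesday + 7 ≡ Tuesday — that's 2028's doomsday.
In January the doomsday date is Jan 4 (2028 is a leap year (divisible by 4)).
Jan 3 is 1 day before Jan 4; 1 mod 7 = 1, so Tuesday − 1 = Monday.
1406 mod 7 = 6, so 1406 days before a Monday is Monday − 6 = Tuesday.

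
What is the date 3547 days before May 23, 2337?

September 6, 2327

−365 (one year) → May 23, 2336 (3182 left).
−366 (one year; includes Feb 29, 2336) → May 23, 2335 (2816 left).
−365 (one year) → May 23, 2334 (2451 left).
−365 (one year) → May 23, 2333 (2086 left).
−365 (one year) → May 23, 2332 (1721 left).
−366 (one year; includes Feb 29, 2332) → May 23, 2331 (1355 left).
−365 (one year) → May 23, 2330 (990 left).
−365 (one year) → May 23, 2329 (625 left).
−365 (one year) → May 23, 2328 (260 left).
−23 → Apr 30, 2328 (end of Apr, 30 days; 237 left).
−30 → Mar 31, 2328 (end of Mar, 31 days; 207 left).
−31 → Feb 29, 2328 (end of Feb, 29 days; 176 left).
−29 → Jan 31, 2328 (end of Jan, 31 days; 147 left).
−31 → Dec 31, 2327 (end of Dec, 31 days; 116 left).
−31 → Nov 30, 2327 (end of Nov, 30 days; 85 left).
−30 → Oct 31, 2327 (end of Oct, 31 days; 55 left).
−31 → Sep 30, 2327 (end of Sep, 30 days; 24 left).
−24 → Sep 6, 2327.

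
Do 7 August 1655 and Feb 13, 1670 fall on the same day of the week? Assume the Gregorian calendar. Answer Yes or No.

No

From Aug 7, 1655 to Feb 13, 1670 is 5304 days.
5304 mod 7 = 5, so they are different weekdays.
(Aug 7, 1655 is a Saturday; Feb 13, 1670 is a Thursday.)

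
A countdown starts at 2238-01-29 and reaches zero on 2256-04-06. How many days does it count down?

6642

Jan 29, 2238 → Jan 29, 2239: 365 days.
Jan 29, 2239 → Jan 29, 2240: 365 days.
Jan 29, 2240 → Jan 29, 2241: 366 days (Feb 29, 2240 is in that span).
Jan 29, 2241 → Jan 29, 2242: 365 days.
Jan 29, 2242 → Jan 29, 2243: 365 days.
Jan 29, 2243 → Jan 29, 2244: 365 days.
Jan 29, 2244 → Jan 29, 2245: 366 days (Feb 29, 2244 is in that span).
Jan 29, 2245 → Jan 29, 2246: 365 days.
Jan 29, 2246 → Jan 29, 2247: 365 days.
Jan 29, 2247 → Jan 29, 2248: 365 days.
Jan 29, 2248 → Jan 29, 2249: 366 days (Feb 29, 2248 is in that span).
Jan 29, 2249 → Jan 29, 2250: 365 days.
Jan 29, 2250 → Jan 29, 2251: 365 days.
Jan 29, 2251 → Jan 29, 2252: 365 days.
Jan 29, 2252 → Jan 29, 2253: 366 days (Feb 29, 2252 is in that span).
Jan 29, 2253 → Jan 29, 2254: 365 days.
Jan 29, 2254 → Jan 29, 2255: 365 days.
Jan 29, 2255 → Jan 29, 2256: 365 days.
Jan 29, 2256 → Feb 29, 2256: 31 days (January has 31).
Feb 29, 2256 → Mar 29, 2256: 29 days (February has 29).
Mar 29, 2256 → Apr 6, 2256: 8 days.
Total: 6642 days.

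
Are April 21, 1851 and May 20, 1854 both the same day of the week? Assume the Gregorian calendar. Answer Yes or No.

From Apr 21, 1851 to May 20, 1854 is 1125 days.
1125 mod 7 = 5, so they are different weekdays.
(Apr 21, 1851 is a Monday; May 20, 1854 is a Saturday.)

No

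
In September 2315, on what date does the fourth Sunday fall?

September 1, 2315 is a Wednesday.
The first Sunday is therefore September 5 (4 days later).
The fourth Sunday is 5 + 3×7 = September 26.

September 26, 2315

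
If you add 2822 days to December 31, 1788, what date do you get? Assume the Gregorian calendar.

+365 (one year) → Dec 31, 1789 (2457 left).
+365 (one year) → Dec 31, 1790 (2092 left).
+365 (one year) → Dec 31, 1791 (1727 left).
+366 (one year; includes Feb 29, 1792) → Dec 31, 1792 (1361 left).
+365 (one year) → Dec 31, 1793 (996 left).
+365 (one year) → Dec 31, 1794 (631 left).
+365 (one year) → Dec 31, 1795 (266 left).
Dec has 31 days: +1 → Jan 1, 1796 (265 left).
Jan has 31 days: +31 → Feb 1, 1796 (234 left).
Feb has 29 days: +29 → Mar 1, 1796 (205 left).
Mar has 31 days: +31 → Apr 1, 1796 (174 left).
Apr has 30 days: +30 → May 1, 1796 (144 left).
May has 31 days: +31 → Jun 1, 1796 (113 left).
Jun has 30 days: +30 → Jul 1, 1796 (83 left).
Jul has 31 days: +31 → Aug 1, 1796 (52 left).
Aug has 31 days: +31 → Sep 1, 1796 (21 left).
+21 → Sep 22, 1796.

September 22, 1796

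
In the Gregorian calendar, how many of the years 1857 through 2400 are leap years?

Multiples of 4 in [1857,2400]: 136.
Of those, multiples of 100: 6 (not leap unless ÷400).
Multiples of 400: 2.
Leap years = 136 − 6 + 2 = 132.

132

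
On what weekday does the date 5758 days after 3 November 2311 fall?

First find the weekday of Nov 3, 2311. Doomsday rule: the anchor day for the 2300s is Wednesday. For year 11: 11÷12 = 0 r 11, and 11÷4 = 2, so 0+11+2 = 13.
Wednesday + 13 ≡ Tuesday — that's 2311's doomsday.
In November the doomsday date is Nov 7.
Nov 3 is 4 days before Nov 7; 4 mod 7 = 4, so Tuesday − 4 = Friday.
5758 mod 7 = 4, so 5758 days after a Friday is Friday + 4 = Tuesday.

Tuesday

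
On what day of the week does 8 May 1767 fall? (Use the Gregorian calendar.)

Friday

Doomsday rule: the anchor day for the 1700s is Sunday. For year 67: 67÷12 = 5 r 7, and 7÷4 = 1, so 5+7+1 = 13.
Sunday + 13 ≡ Saturday — that's 1767's doomsday.
In May the doomsday date is May 9.
May 8 is 1 day before May 9; 1 mod 7 = 1, so Saturday − 1 = Friday.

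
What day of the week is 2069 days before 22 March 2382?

Mar 22, 2382 is a Monday.
2069 mod 7 = 4, so 2069 days before a Monday is Monday − 4 = Thursday.

Thursday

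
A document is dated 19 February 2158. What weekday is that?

Doomsday rule: the anchor day for the 2100s is Sunday. For year 58: 58÷12 = 4 r 10, and 10÷4 = 2, so 4+10+2 = 16.
Sunday + 16 ≡ Tuesday — that's 2158's doomsday.
In February the doomsday date is Feb 28 (2158 is not a leap year).
Feb 19 is 9 days before Feb 28; 9 mod 7 = 2, so Tuesday − 2 = Sunday.

Sunday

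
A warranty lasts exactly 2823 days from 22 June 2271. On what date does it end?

+366 (one year; includes Feb 29, 2272) → Jun 22, 2272 (2457 left).
+365 (one year) → Jun 22, 2273 (2092 left).
+365 (one year) → Jun 22, 2274 (1727 left).
+365 (one year) → Jun 22, 2275 (1362 left).
+366 (one year; includes Feb 29, 2276) → Jun 22, 2276 (996 left).
+365 (one year) → Jun 22, 2277 (631 left).
+365 (one year) → Jun 22, 2278 (266 left).
Jun has 30 days: +9 → Jul 1, 2278 (257 left).
Jul has 31 days: +31 → Aug 1, 2278 (226 left).
Aug has 31 days: +31 → Sep 1, 2278 (195 left).
Sep has 30 days: +30 → Oct 1, 2278 (165 left).
Oct has 31 days: +31 → Nov 1, 2278 (134 left).
Nov has 30 days: +30 → Dec 1, 2278 (104 left).
Dec has 31 days: +31 → Jan 1, 2279 (73 left).
Jan has 31 days: +31 → Feb 1, 2279 (42 left).
Feb has 28 days: +28 → Mar 1, 2279 (14 left).
+14 → Mar 15, 2279.

March 15, 2279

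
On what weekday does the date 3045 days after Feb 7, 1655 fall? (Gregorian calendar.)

Sunday

Feb 7, 1655 is a Sunday.
3045 mod 7 = 0, so 3045 days after a Sunday is Sunday + 0 = Sunday.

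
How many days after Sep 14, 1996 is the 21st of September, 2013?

Sep 14, 1996 → Sep 14, 1997: 365 days.
Sep 14, 1997 → Sep 14, 1998: 365 days.
Sep 14, 1998 → Sep 14, 1999: 365 days.
Sep 14, 1999 → Sep 14, 2000: 366 days (Feb 29, 2000 is in that span).
Sep 14, 2000 → Sep 14, 2001: 365 days.
Sep 14, 2001 → Sep 14, 2002: 365 days.
Sep 14, 2002 → Sep 14, 2003: 365 days.
Sep 14, 2003 → Sep 14, 2004: 366 days (Feb 29, 2004 is in that span).
Sep 14, 2004 → Sep 14, 2005: 365 days.
Sep 14, 2005 → Sep 14, 2006: 365 days.
Sep 14, 2006 → Sep 14, 2007: 365 days.
Sep 14, 2007 → Sep 14, 2008: 366 days (Feb 29, 2008 is in that span).
Sep 14, 2008 → Sep 14, 2009: 365 days.
Sep 14, 2009 → Sep 14, 2010: 365 days.
Sep 14, 2010 → Sep 14, 2011: 365 days.
Sep 14, 2011 → Sep 14, 2012: 366 days (Feb 29, 2012 is in that span).
Sep 14, 2012 → Oct 14, 2012: 30 days (September has 30).
Oct 14, 2012 → Nov 14, 2012: 31 days (October has 31).
Nov 14, 2012 → Dec 14, 2012: 30 days (November has 30).
Dec 14, 2012 → Jan 14, 2013: 31 days (December has 31).
Jan 14, 2013 → Feb 14, 2013: 31 days (January has 31).
Feb 14, 2013 → Mar 14, 2013: 28 days (February has 28).
Mar 14, 2013 → Apr 14, 2013: 31 days (March has 31).
Apr 14, 2013 → May 14, 2013: 30 days (April has 30).
May 14, 2013 → Jun 14, 2013: 31 days (May has 31).
Jun 14, 2013 → Jul 14, 2013: 30 days (June has 30).
Jul 14, 2013 → Aug 14, 2013: 31 days (July has 31).
Aug 14, 2013 → Sep 14, 2013: 31 days (August has 31).
Sep 14, 2013 → Sep 21, 2013: 7 days.
Total: 6216 days.

6216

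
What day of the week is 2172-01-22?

Wednesday

January 1, 2172 is a Wednesday.
Jan 1, 2172 → Jan 22, 2172: 21 days.
Total: 21 days.
21 mod 7 = 0, so Wednesday + 0 = Wednesday.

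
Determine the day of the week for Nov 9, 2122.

Doomsday rule: the anchor day for the 2100s is Sunday. For year 22: 22÷12 = 1 r 10, and 10÷4 = 2, so 1+10+2 = 13.
Sunday + 13 ≡ Saturday — that's 2122's doomsday.
In November the doomsday date is Nov 7.
Nov 9 is 2 days after Nov 7; 2 mod 7 = 2, so Saturday + 2 = Monday.

Monday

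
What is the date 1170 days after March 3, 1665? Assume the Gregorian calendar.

May 16, 1668

+365 (one year) → Mar 3, 1666 (805 left).
+365 (one year) → Mar 3, 1667 (440 left).
+366 (one year; includes Feb 29, 1668) → Mar 3, 1668 (74 left).
Mar has 31 days: +29 → Apr 1, 1668 (45 left).
Apr has 30 days: +30 → May 1, 1668 (15 left).
+15 → May 16, 1668.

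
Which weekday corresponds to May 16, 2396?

Doomsday rule: the anchor day for the 2300s is Wednesday. For year 96: 96÷12 = 8 r 0, and 0÷4 = 0, so 8+0+0 = 8.
Wednesday + 8 ≡ Thursday — that's 2396's doomsday.
In May the doomsday date is May 9.
May 16 is 7 days after May 9; 7 mod 7 = 0, so Thursday + 0 = Thursday.

Thursday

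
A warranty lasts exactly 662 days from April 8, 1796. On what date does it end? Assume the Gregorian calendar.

+365 (one year) → Apr 8, 1797 (297 left).
Apr has 30 days: +23 → May 1, 1797 (274 left).
May has 31 days: +31 → Jun 1, 1797 (243 left).
Jun has 30 days: +30 → Jul 1, 1797 (213 left).
Jul has 31 days: +31 → Aug 1, 1797 (182 left).
Aug has 31 days: +31 → Sep 1, 1797 (151 left).
Sep has 30 days: +30 → Oct 1, 1797 (121 left).
Oct has 31 days: +31 → Nov 1, 1797 (90 left).
Nov has 30 days: +30 → Dec 1, 1797 (60 left).
Dec has 31 days: +31 → Jan 1, 1798 (29 left).
+29 → Jan 30, 1798.

January 30, 1798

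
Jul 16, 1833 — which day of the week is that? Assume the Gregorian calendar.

Doomsday rule: the anchor day for the 1800s is Friday. For year 33: 33÷12 = 2 r 9, and 9÷4 = 2, so 2+9+2 = 13.
Friday + 13 ≡ Thursday — that's 1833's doomsday.
In July the doomsday date is Jul 11.
Jul 16 is 5 days after Jul 11; 5 mod 7 = 5, so Thursday + 5 = Tuesday.

Tuesday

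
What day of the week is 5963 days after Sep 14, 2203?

First find the weekday of Sep 14, 2203. Doomsday rule: the anchor day for the 2200s is Friday. For year 03: 3÷12 = 0 r 3, and 3÷4 = 0, so 0+3+0 = 3.
Friday + 3 ≡ Monday — that's 2203's doomsday.
In September the doomsday date is Sep 5.
Sep 14 is 9 days after Sep 5; 9 mod 7 = 2, so Monday + 2 = Wednesday.
5963 mod 7 = 6, so 5963 days after a Wednesday is Wednesday + 6 = Tuesday.

Tuesday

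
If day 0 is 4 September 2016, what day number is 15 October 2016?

41

Sep 4, 2016 → Oct 4, 2016: 30 days (September has 30).
Oct 4, 2016 → Oct 15, 2016: 11 days.
Total: 41 days.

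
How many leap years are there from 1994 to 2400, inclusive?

Multiples of 4 in [1994,2400]: 102.
Of those, multiples of 100: 5 (not leap unless ÷400).
Multiples of 400: 2.
Leap years = 102 − 5 + 2 = 99.

99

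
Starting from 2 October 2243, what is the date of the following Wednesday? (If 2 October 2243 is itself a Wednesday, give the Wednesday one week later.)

Oct 2, 2243 is a Monday.
From Monday to the next Wednesday is 2 days.
Oct 2, 2243 + 2 = Oct 4, 2243.

October 4, 2243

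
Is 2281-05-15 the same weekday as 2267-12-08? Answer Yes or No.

Yes

From Dec 8, 2267 to May 15, 2281 is 4907 days.
4907 mod 7 = 0, so they are the same weekday.
(Dec 8, 2267 is a Sunday; May 15, 2281 is a Sunday.)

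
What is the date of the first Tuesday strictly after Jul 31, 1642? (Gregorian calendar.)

Jul 31, 1642 is a Thursday.
From Thursday to the next Tuesday is 5 days.
Jul 31, 1642 + 5 = Aug 5, 1642.

August 5, 1642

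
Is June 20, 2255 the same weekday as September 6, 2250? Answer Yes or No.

From Sep 6, 2250 to Jun 20, 2255 is 1748 days.
1748 mod 7 = 5, so they are different weekdays.
(Sep 6, 2250 is a Friday; Jun 20, 2255 is a Wednesday.)

No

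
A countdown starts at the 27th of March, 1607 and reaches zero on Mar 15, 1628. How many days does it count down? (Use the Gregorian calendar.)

Mar 27, 1607 → Mar 27, 1608: 366 days (Feb 29, 1608 is in that span).
Mar 27, 1608 → Mar 27, 1609: 365 days.
Mar 27, 1609 → Mar 27, 1610: 365 days.
Mar 27, 1610 → Mar 27, 1611: 365 days.
Mar 27, 1611 → Mar 27, 1612: 366 days (Feb 29, 1612 is in that span).
Mar 27, 1612 → Mar 27, 1613: 365 days.
Mar 27, 1613 → Mar 27, 1614: 365 days.
Mar 27, 1614 → Mar 27, 1615: 365 days.
Mar 27, 1615 → Mar 27, 1616: 366 days (Feb 29, 1616 is in that span).
Mar 27, 1616 → Mar 27, 1617: 365 days.
Mar 27, 1617 → Mar 27, 1618: 365 days.
Mar 27, 1618 → Mar 27, 1619: 365 days.
Mar 27, 1619 → Mar 27, 1620: 366 days (Feb 29, 1620 is in that span).
Mar 27, 1620 → Mar 27, 1621: 365 days.
Mar 27, 1621 → Mar 27, 1622: 365 days.
Mar 27, 1622 → Mar 27, 1623: 365 days.
Mar 27, 1623 → Mar 27, 1624: 366 days (Feb 29, 1624 is in that span).
Mar 27, 1624 → Mar 27, 1625: 365 days.
Mar 27, 1625 → Mar 27, 1626: 365 days.
Mar 27, 1626 → Mar 27, 1627: 365 days.
Mar 27, 1627 → Apr 27, 1627: 31 days (March has 31).
Apr 27, 1627 → May 27, 1627: 30 days (April has 30).
May 27, 1627 → Jun 27, 1627: 31 days (May has 31).
Jun 27, 1627 → Jul 27, 1627: 30 days (June has 30).
Jul 27, 1627 → Aug 27, 1627: 31 days (July has 31).
Aug 27, 1627 → Sep 27, 1627: 31 days (August has 31).
Sep 27, 1627 → Oct 27, 1627: 30 days (September has 30).
Oct 27, 1627 → Nov 27, 1627: 31 days (October has 31).
Nov 27, 1627 → Dec 27, 1627: 30 days (November has 30).
Dec 27, 1627 → Jan 27, 1628: 31 days (December has 31).
Jan 27, 1628 → Feb 27, 1628: 31 days (January has 31).
Feb 27, 1628 → Mar 15, 1628: 17 days.
Total: 7659 days.

7659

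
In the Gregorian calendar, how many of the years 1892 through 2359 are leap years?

Multiples of 4 in [1892,2359]: 117.
Of those, multiples of 100: 5 (not leap unless ÷400).
Multiples of 400: 1.
Leap years = 117 − 5 + 1 = 113.

113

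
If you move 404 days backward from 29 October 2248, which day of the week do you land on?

Oct 29, 2248 is a Sunday.
404 mod 7 = 5, so 404 days before a Sunday is Sunday − 5 = Tuesday.

Tuesday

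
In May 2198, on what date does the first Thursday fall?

May 1, 2198 is a Tuesday.
The first Thursday is therefore May 3 (2 days later).

May 3, 2198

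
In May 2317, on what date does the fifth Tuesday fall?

May 29, 2317

May 1, 2317 is a Tuesday.
The first Tuesday is therefore May 1 (same day).
The fifth Tuesday is 1 + 4×7 = May 29.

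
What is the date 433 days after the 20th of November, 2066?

January 27, 2068

+365 (one year) → Nov 20, 2067 (68 left).
Nov has 30 days: +11 → Dec 1, 2067 (57 left).
Dec has 31 days: +31 → Jan 1, 2068 (26 left).
+26 → Jan 27, 2068.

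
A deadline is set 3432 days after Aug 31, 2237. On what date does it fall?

+365 (one year) → Aug 31, 2238 (3067 left).
+365 (one year) → Aug 31, 2239 (2702 left).
+366 (one year; includes Feb 29, 2240) → Aug 31, 2240 (2336 left).
+365 (one year) → Aug 31, 2241 (1971 left).
+365 (one year) → Aug 31, 2242 (1606 left).
+365 (one year) → Aug 31, 2243 (1241 left).
+366 (one year; includes Feb 29, 2244) → Aug 31, 2244 (875 left).
+365 (one year) → Aug 31, 2245 (510 left).
+365 (one year) → Aug 31, 2246 (145 left).
Aug has 31 days: +1 → Sep 1, 2246 (144 left).
Sep has 30 days: +30 → Oct 1, 2246 (114 left).
Oct has 31 days: +31 → Nov 1, 2246 (83 left).
Nov has 30 days: +30 → Dec 1, 2246 (53 left).
Dec has 31 days: +31 → Jan 1, 2247 (22 left).
+22 → Jan 23, 2247.

January 23, 2247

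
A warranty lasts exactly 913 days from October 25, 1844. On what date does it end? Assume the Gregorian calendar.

April 26, 1847

+365 (one year) → Oct 25, 1845 (548 left).
+365 (one year) → Oct 25, 1846 (183 left).
Oct has 31 days: +7 → Nov 1, 1846 (176 left).
Nov has 30 days: +30 → Dec 1, 1846 (146 left).
Dec has 31 days: +31 → Jan 1, 1847 (115 left).
Jan has 31 days: +31 → Feb 1, 1847 (84 left).
Feb has 28 days: +28 → Mar 1, 1847 (56 left).
Mar has 31 days: +31 → Apr 1, 1847 (25 left).
+25 → Apr 26, 1847.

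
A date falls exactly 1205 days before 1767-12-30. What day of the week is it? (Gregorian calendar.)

Dec 30, 1767 is a Wednesday.
1205 mod 7 = 1, so 1205 days before a Wednesday is Wednesday − 1 = Tuesday.

Tuesday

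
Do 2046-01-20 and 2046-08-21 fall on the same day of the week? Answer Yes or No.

From Jan 20, 2046 to Aug 21, 2046 is 213 days.
213 mod 7 = 3, so they are different weekdays.
(Jan 20, 2046 is a Saturday; Aug 21, 2046 is a Tuesday.)

No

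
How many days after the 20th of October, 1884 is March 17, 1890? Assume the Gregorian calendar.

1974

Oct 20, 1884 → Oct 20, 1885: 365 days.
Oct 20, 1885 → Oct 20, 1886: 365 days.
Oct 20, 1886 → Oct 20, 1887: 365 days.
Oct 20, 1887 → Oct 20, 1888: 366 days (Feb 29, 1888 is in that span).
Oct 20, 1888 → Oct 20, 1889: 365 days.
Oct 20, 1889 → Nov 20, 1889: 31 days (October has 31).
Nov 20, 1889 → Dec 20, 1889: 30 days (November has 30).
Dec 20, 1889 → Jan 20, 1890: 31 days (December has 31).
Jan 20, 1890 → Feb 20, 1890: 31 days (January has 31).
Feb 20, 1890 → Mar 17, 1890: 25 days.
Total: 1974 days.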